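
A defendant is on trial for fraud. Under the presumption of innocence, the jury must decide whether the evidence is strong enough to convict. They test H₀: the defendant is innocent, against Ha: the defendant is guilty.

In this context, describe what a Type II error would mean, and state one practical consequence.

A Type II error would mean concluding that the defendant is innocent (or at least failing to establish that the defendant is guilty) when in fact the defendant is guilty. Consequence: a guilty person goes free.

A Type II error is failing to reject H₀ when H₀ is false.
Here that means acquitting the defendant when actually the defendant is guilty.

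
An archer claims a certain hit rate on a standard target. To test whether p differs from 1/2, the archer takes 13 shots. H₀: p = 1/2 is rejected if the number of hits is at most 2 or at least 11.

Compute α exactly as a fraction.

23/1024

α = P(Y ≤ 2 or Y ≥ 11 | p = 1/2), Y ~ Binomial(13, 1/2).
By symmetry, α = 2·P(Y ≤ 2) = 2·(1 + 13 + 78)/8192 = 184/8192 = 23/1024.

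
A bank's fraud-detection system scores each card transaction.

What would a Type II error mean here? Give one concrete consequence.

A Type II error would mean concluding that the transaction is legitimate (or at least failing to establish that the transaction is fraudulent) when in fact the transaction is fraudulent. Consequence: a fraudulent charge goes through and the bank absorbs the loss.

With the conventional null hypothesis that the transaction is legitimate:
A Type II error is failing to reject H₀ when H₀ is false.
Here that means approving the transaction when actually the transaction is fraudulent.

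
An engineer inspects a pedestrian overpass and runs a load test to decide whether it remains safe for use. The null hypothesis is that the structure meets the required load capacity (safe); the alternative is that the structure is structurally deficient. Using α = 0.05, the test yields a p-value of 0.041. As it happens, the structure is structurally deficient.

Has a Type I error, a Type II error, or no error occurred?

Since p = 0.041 < α = 0.05, H₀ is rejected.
H₀ is false (actually the structure is structurally deficient).
The decision matches the true state — no error.

No error — this is a correct decision.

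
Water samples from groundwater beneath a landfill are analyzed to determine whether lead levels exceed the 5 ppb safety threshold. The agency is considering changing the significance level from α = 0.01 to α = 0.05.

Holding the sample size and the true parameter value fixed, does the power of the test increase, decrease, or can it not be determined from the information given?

A larger α widens the rejection region, so when the alternative is true more outcomes lead to rejection — failing to reject becomes less likely.
Since power = 1 − β and β decreases, power increases.

It increases.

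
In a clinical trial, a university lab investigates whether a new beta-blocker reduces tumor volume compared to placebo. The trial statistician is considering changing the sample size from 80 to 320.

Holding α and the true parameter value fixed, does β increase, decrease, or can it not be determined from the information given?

Increasing n separates the H₀ and Ha sampling distributions, so under Ha fewer outcomes land in the acceptance region.

It decreases.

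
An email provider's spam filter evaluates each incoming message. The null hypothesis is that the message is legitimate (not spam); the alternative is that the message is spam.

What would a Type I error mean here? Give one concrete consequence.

A Type I error is rejecting H₀ when H₀ is true.
Here that means sending the message to the spam folder when actually the message is legitimate (not spam).

A Type I error would mean concluding that the message is spam when in fact the message is legitimate (not spam). Consequence: a legitimate email — possibly an important one — is hidden in the spam folder.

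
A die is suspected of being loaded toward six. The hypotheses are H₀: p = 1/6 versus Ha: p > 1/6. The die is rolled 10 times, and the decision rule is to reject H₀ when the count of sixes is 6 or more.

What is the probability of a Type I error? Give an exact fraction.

24571/10077696

The Type I error probability is α = P(Y ≥ 6) computed under H₀, where Y ~ Binomial(10, 1/6).
Summing C(10,j)(1/6)^j(5/6)^{10−j} for j = 6,…,10 gives 24571/10077696.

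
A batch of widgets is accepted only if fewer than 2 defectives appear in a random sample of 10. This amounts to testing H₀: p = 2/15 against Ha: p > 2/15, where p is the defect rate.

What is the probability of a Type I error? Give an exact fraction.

75567303772/192216796875

Under H₀, K ~ Binomial(10, 2/15); the Type I error rate is P(K ≥ 2).
Computing the lower-tail complement: 1 − 116649493103/192216796875 = 75567303772/192216796875.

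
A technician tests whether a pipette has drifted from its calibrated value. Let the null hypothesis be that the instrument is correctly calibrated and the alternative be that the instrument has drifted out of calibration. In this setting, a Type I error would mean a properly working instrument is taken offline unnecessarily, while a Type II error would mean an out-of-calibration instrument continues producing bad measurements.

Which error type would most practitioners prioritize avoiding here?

The Type II consequence (an out-of-calibration instrument continues producing bad measurements) is more severe than the Type I consequence (a properly working instrument is taken offline unnecessarily).

Type II error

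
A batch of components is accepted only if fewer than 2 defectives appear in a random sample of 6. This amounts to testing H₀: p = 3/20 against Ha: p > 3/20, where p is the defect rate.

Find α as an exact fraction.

2861001/12800000

Under H₀, S ~ Binomial(6, 3/20); the Type I error rate is P(S ≥ 2).
Computing the lower-tail complement: 1 − 9938999/12800000 = 2861001/12800000.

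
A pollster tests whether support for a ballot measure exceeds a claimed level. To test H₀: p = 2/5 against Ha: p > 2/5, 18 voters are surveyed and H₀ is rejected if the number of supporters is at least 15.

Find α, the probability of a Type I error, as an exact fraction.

163905536/762939453125

α = P(reject H₀ | H₀ true) = P(X ≥ 15 | p = 2/5), with X ~ Binomial(18, 2/5).
Adding the binomial terms for j = 15 through 18 with p = 2/5 yields 163905536/762939453125.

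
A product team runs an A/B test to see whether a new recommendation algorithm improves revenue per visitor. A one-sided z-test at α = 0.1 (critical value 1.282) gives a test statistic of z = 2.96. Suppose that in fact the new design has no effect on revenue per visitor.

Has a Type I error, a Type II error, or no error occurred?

The conventional null hypothesis is that the new design has no effect on revenue per visitor.
Since z = 2.96 > z* = 1.282, H₀ is rejected.
H₀ is true (actually the new design has no effect on revenue per visitor).
Rejecting a true H₀ is a Type I error.

Type I error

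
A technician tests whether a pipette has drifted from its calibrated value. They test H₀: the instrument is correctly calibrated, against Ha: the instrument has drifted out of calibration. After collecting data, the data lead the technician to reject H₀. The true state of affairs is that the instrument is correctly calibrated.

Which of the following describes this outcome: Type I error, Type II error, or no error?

Type I error

H₀ was rejected, but H₀ is actually true.
Rejecting a true null hypothesis is a Type I error (false positive).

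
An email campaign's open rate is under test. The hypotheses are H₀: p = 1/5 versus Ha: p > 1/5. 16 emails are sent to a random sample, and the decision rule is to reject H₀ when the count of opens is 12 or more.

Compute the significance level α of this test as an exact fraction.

α = P(reject H₀ | H₀ true) = P(S ≥ 12 | p = 1/5), with S ~ Binomial(16, 1/5).
Summing C(16,j)(1/5)^j(4/5)^{16−j} for j = 12,…,16 gives 100749/30517578125.

100749/30517578125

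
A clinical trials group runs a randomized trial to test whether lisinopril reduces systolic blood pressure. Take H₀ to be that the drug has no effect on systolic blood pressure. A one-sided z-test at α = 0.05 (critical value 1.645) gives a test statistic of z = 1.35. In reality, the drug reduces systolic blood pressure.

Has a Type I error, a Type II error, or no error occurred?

Type II error

Since z = 1.35 ≤ z* = 1.645, H₀ is not rejected.
H₀ is false (actually the drug reduces systolic blood pressure).
Failing to reject a false H₀ is a Type II error.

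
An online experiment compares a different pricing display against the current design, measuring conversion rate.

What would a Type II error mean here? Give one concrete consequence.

With the conventional null hypothesis that the new design has no effect on conversion rate:
A Type II error is failing to reject H₀ when H₀ is false.
Here that means keeping the current design when actually the new design increases conversion rate.

A Type II error would mean concluding that the new design has no effect on conversion rate (or at least failing to establish that the new design increases conversion rate) when in fact the new design increases conversion rate. Consequence: a genuinely better design is discarded.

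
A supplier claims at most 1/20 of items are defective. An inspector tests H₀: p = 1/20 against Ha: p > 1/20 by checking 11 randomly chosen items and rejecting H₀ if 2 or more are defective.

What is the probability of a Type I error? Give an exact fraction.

α = P(reject H₀ | H₀ true) = P(S ≥ 2 | p = 1/20), S ~ Binomial(11, 1/20).
α = 1 − P(S ≤ 1) = 1 − 18393198773403/20480000000000 = 2086801226597/20480000000000.

2086801226597/20480000000000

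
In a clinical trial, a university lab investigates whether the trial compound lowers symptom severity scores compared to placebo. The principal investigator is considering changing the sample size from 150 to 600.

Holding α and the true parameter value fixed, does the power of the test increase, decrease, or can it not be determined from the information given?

It increases.

Increasing n separates the H₀ and Ha sampling distributions, so under Ha fewer outcomes land in the acceptance region.
Since power = 1 − β and β decreases, power increases.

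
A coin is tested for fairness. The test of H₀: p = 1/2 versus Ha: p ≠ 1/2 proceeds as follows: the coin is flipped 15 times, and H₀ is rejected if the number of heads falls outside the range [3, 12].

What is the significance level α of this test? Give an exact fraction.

121/16384

α = P(Y ≤ 2 or Y ≥ 13 | p = 1/2), Y ~ Binomial(15, 1/2).
Each tail has probability (1 + 15 + 105)/32768; doubling gives α = 242/32768 = 121/16384.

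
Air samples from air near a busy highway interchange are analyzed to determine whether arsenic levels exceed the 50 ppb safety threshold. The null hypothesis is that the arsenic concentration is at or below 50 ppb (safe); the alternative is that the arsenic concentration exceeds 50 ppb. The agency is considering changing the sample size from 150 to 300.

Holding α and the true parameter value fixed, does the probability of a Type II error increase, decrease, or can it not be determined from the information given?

More data shrinks sampling variability; the test statistic under Ha concentrates further from the null value, making rejection more likely.

It decreases.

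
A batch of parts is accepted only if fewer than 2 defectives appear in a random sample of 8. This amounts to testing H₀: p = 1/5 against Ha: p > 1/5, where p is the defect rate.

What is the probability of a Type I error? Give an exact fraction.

194017/390625

The significance level is the probability, assuming p = 1/5, of seeing 2 or more defectives in 8 draws.
Computing the lower-tail complement: 1 − 196608/390625 = 194017/390625.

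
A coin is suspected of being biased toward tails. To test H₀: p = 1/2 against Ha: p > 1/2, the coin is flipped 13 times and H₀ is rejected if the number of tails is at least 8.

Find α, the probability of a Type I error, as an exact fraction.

595/2048

Under H₀, X ~ Binomial(13, 1/2), and α = P(X ≥ 8).
P(X ≥ 8) = [C(13,8) + C(13,9) + C(13,10) + C(13,11) + C(13,12) + C(13,13)] / 2^13 = (1287 + 715 + 286 + 78 + 13 + 1) / 8192 = 2380/8192 = 595/2048.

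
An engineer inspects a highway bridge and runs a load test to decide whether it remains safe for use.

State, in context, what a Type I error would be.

With the conventional null hypothesis that the structure meets the required load capacity (safe):
A Type I error is rejecting H₀ when H₀ is true.
Here that means closing the structure for repairs when actually the structure meets the required load capacity (safe).

A Type I error would mean concluding that the structure is structurally deficient when in fact the structure meets the required load capacity (safe).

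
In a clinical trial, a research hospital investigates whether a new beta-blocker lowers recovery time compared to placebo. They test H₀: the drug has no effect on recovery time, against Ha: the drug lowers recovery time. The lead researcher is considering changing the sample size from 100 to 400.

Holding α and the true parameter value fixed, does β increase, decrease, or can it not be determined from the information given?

Increasing n separates the H₀ and Ha sampling distributions, so under Ha fewer outcomes land in the acceptance region.

It decreases.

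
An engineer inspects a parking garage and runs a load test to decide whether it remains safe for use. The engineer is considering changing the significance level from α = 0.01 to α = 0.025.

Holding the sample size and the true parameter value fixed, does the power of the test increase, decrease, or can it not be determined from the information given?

A larger α widens the rejection region, so when the alternative is true more outcomes lead to rejection — failing to reject becomes less likely.
Since power = 1 − β and β decreases, power increases.

It increases.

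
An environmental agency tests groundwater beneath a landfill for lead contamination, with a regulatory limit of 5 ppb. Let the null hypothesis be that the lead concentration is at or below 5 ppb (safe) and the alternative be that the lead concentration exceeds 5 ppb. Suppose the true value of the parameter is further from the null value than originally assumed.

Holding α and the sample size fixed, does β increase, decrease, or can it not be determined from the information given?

A bigger departure from H₀ is easier for the test to detect, so it fails to reject less often.

It decreases.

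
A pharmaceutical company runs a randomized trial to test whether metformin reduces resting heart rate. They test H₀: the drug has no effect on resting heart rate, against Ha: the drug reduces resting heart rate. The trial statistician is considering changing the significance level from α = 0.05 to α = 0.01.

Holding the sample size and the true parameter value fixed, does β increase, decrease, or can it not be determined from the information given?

It increases.

Tightening α shrinks the rejection region. When Ha holds, fewer sample outcomes clear the stricter threshold, so more fall in the acceptance region.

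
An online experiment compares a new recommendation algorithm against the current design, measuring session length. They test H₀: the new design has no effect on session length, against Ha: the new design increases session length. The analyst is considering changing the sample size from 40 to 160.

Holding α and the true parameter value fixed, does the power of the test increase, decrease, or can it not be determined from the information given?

More data shrinks sampling variability; the test statistic under Ha concentrates further from the null value, making rejection more likely.
Since power = 1 − β and β decreases, power increases.

It increases.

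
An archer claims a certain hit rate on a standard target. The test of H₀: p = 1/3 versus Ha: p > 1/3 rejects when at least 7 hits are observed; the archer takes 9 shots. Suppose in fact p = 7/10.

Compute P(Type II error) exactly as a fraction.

β = P(fail to reject H₀ | Ha true) = P(Y ≤ 6 | p = 7/10), Y ~ Binomial(9, 7/10).
Summing C(9,j)·(7/10)^j·(3/10)^{9-j} for j = 0..6 gives 268584417/500000000.

268584417/500000000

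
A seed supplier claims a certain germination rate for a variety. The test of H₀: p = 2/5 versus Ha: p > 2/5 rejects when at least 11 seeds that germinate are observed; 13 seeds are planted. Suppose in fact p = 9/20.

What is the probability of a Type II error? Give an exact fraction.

Under the alternative p = 9/20, X ~ Binomial(13, 9/20); β is the probability the test does not reject, P(X < 11).
Summing C(13,j)·(9/20)^j·(11/20)^{13-j} for j = 0..10 gives 40790448134932573/40960000000000000.

40790448134932573/40960000000000000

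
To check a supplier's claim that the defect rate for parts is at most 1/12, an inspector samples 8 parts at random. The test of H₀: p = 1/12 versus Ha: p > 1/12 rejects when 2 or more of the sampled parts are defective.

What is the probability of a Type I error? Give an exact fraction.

The significance level is the probability, assuming p = 1/12, of seeing 2 or more defectives in 8 draws.
α = 1 − P(S ≤ 1) = 1 − 370256249/429981696 = 59725447/429981696.

59725447/429981696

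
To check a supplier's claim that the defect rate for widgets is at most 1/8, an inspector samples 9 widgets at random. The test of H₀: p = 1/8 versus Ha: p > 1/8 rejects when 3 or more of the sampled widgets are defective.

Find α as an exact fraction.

Under H₀, K ~ Binomial(9, 1/8); the Type I error rate is P(K ≥ 3).
Computing the lower-tail complement: 1 − 30471091/33554432 = 3083341/33554432.

3083341/33554432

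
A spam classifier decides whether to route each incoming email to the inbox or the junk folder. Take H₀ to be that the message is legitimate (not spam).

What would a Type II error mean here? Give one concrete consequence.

A Type II error is failing to reject H₀ when H₀ is false.
Here that means delivering the message to the inbox when actually the message is spam.

A Type II error would mean concluding that the message is legitimate (not spam) (or at least failing to establish that the message is spam) when in fact the message is spam. Consequence: spam reaches the user's inbox.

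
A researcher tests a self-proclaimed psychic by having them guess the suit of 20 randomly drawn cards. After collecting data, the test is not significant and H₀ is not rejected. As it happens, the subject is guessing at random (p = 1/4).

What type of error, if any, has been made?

No error — this is a correct decision.

The conventional null hypothesis here is that the subject is guessing at random (p = 1/4).
The test retained a true H₀ — the decision matches the true state.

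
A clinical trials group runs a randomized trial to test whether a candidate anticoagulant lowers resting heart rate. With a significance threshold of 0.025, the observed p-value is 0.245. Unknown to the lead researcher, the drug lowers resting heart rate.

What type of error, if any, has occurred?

The conventional null hypothesis is that the drug has no effect on resting heart rate.
Since p = 0.245 ≥ α = 0.025, H₀ is not rejected.
H₀ is false (actually the drug lowers resting heart rate).
Failing to reject a false H₀ is a Type II error.

Type II error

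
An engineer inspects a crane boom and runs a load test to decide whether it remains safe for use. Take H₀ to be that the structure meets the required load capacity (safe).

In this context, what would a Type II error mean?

A Type II error is failing to reject H₀ when H₀ is false.
Here that means keeping the structure open when actually the structure is structurally deficient.

A Type II error would mean concluding that the structure meets the required load capacity (safe) (or at least failing to establish that the structure is structurally deficient) when in fact the structure is structurally deficient.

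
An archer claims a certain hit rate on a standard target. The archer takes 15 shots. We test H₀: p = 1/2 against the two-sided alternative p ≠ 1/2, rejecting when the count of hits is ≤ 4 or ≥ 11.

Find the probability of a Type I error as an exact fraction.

1941/16384

α = P(X ≤ 4 or X ≥ 11 | p = 1/2), X ~ Binomial(15, 1/2).
Each tail has probability (1 + 15 + 105 + 455 + 1365)/32768; doubling gives α = 3882/32768 = 1941/16384.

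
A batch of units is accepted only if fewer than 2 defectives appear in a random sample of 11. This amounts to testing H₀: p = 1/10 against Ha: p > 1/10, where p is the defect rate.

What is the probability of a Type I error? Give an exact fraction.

1513215599/5000000000

Under H₀, Y ~ Binomial(11, 1/10); the Type I error rate is P(Y ≥ 2).
α = 1 − P(Y ≤ 1) = 1 − 3486784401/5000000000 = 1513215599/5000000000.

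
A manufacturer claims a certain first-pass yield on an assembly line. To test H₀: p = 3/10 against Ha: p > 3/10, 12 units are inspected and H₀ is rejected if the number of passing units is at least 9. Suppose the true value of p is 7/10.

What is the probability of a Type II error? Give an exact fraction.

β = P(fail to reject H₀ | Ha true) = P(S ≤ 8 | p = 7/10), S ~ Binomial(12, 7/10).
Adding the binomial probabilities P(S=0)+…+P(S=8) at p = 7/10 gives 101496845313/200000000000.

101496845313/200000000000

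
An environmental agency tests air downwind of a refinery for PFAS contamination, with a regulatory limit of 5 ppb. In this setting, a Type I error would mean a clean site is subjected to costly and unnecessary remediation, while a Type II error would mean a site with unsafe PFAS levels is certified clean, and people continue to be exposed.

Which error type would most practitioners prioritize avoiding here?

Type II error

The Type II consequence (a site with unsafe PFAS levels is certified clean, and people continue to be exposed) is more severe than the Type I consequence (a clean site is subjected to costly and unnecessary remediation).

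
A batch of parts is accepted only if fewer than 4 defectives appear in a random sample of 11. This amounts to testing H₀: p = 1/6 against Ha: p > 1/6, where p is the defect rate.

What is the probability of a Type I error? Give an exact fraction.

1444669/15116544

The significance level is the probability, assuming p = 1/6, of seeing 4 or more defectives in 11 draws.
Computing the lower-tail complement: 1 − 13671875/15116544 = 1444669/15116544.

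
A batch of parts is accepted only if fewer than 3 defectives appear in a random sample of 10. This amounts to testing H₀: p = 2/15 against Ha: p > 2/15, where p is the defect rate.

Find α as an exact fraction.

26623460512/192216796875

The significance level is the probability, assuming p = 2/15, of seeing 3 or more defectives in 10 draws.
α = 1 − P(Y ≤ 2) = 1 − 165593336363/192216796875 = 26623460512/192216796875.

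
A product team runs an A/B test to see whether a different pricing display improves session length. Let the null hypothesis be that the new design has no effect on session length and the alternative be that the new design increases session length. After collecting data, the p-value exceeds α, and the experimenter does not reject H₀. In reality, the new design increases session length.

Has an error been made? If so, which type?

Type II error

H₀ was not rejected, but H₀ is actually false.
Failing to reject a false null hypothesis is a Type II error (false negative).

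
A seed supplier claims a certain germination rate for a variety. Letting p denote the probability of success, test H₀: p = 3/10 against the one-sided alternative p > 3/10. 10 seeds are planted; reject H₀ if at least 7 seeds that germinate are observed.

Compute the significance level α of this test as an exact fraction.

α = P(reject H₀ | H₀ true) = P(X ≥ 7 | p = 3/10), with X ~ Binomial(10, 3/10).
Summing C(10,j)(3/10)^j(7/10)^{10−j} for j = 7,…,10 gives 6620049/625000000.

6620049/625000000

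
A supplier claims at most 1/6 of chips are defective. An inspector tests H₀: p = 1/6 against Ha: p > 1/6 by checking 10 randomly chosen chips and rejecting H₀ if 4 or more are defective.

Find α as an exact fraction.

29279/419904

Under H₀, S ~ Binomial(10, 1/6); the Type I error rate is P(S ≥ 4).
Via the complement, α = 1 − Σ_{j=0}^{3} C(10,j)(1/6)^j(5/6)^{10-j} = 29279/419904.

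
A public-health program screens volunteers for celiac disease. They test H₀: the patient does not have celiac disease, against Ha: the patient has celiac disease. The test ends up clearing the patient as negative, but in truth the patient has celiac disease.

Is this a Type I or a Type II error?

'Clearing the patient as negative' corresponds to failing to reject H₀.
H₀ was not rejected but H₀ is false — a Type II error (false negative).

Type II error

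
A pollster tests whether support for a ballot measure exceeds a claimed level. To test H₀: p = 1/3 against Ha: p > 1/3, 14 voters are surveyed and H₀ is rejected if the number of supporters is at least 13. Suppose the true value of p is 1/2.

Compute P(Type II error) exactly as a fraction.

16369/16384

β = P(fail to reject H₀ | Ha true) = P(K ≤ 12 | p = 1/2), K ~ Binomial(14, 1/2).
Adding the binomial probabilities P(K=0)+…+P(K=12) at p = 1/2 gives 16369/16384.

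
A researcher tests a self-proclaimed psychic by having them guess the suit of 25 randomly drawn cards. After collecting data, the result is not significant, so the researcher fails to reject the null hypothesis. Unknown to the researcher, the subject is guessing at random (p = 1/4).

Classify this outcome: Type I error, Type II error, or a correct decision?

Neither — the decision is correct.

The conventional null hypothesis here is that the subject is guessing at random (p = 1/4).
The test retained a true H₀ — the decision matches the true state.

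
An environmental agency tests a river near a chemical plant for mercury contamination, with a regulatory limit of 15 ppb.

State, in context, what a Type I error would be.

With the conventional null hypothesis that the mercury concentration is at or below 15 ppb (safe):
A Type I error is rejecting H₀ when H₀ is true.
Here that means declaring the site contaminated and ordering remediation when actually the mercury concentration is at or below 15 ppb (safe).

A Type I error would mean concluding that the mercury concentration exceeds 15 ppb when in fact the mercury concentration is at or below 15 ppb (safe).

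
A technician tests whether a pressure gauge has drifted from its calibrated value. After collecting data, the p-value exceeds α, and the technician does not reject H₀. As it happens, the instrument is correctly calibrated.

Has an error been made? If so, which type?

The conventional null hypothesis here is that the instrument is correctly calibrated.
The test retained a true H₀ — the decision matches the true state.

Neither — the decision is correct.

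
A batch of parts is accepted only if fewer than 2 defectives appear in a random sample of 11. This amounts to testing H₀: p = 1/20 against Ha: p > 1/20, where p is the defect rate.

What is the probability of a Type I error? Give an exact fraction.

The significance level is the probability, assuming p = 1/20, of seeing 2 or more defectives in 11 draws.
Via the complement, α = 1 − Σ_{j=0}^{1} C(11,j)(1/20)^j(19/20)^{11-j} = 2086801226597/20480000000000.

2086801226597/20480000000000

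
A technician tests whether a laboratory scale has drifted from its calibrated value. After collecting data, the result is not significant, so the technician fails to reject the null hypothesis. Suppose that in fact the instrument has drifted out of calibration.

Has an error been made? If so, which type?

Type II error

The conventional null hypothesis here is that the instrument is correctly calibrated.
H₀ was not rejected, but H₀ is actually false.
Failing to reject a false null hypothesis is a Type II error (false negative).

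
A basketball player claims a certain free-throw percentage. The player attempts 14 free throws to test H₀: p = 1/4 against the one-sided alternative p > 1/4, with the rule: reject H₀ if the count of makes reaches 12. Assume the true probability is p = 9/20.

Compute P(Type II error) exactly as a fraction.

817437922121895041/819200000000000000

Under the alternative p = 9/20, K ~ Binomial(14, 9/20); β is the probability the test does not reject, P(K < 12).
Equivalently, β = 1 − P(K ≥ 12) = 817437922121895041/819200000000000000.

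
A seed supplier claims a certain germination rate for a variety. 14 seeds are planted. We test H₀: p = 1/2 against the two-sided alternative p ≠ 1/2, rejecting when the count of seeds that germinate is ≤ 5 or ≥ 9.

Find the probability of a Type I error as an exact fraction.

α = P(S ≤ 5 or S ≥ 9 | p = 1/2), S ~ Binomial(14, 1/2).
By symmetry, α = 2·P(S ≤ 5) = 2·(1 + 14 + 91 + 364 + 1001 + 2002)/16384 = 6946/16384 = 3473/8192.

3473/8192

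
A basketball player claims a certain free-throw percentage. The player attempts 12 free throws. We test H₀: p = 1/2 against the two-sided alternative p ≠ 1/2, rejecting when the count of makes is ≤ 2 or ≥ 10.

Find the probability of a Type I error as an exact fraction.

79/2048

The significance level is the null-hypothesis probability of the rejection region {≤2} ∪ {≥10}.
Each tail has probability (1 + 12 + 66)/4096; doubling gives α = 158/4096 = 79/2048.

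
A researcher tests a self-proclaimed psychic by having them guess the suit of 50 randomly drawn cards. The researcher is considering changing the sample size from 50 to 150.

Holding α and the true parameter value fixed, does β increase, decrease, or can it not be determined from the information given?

More data shrinks sampling variability; the test statistic under Ha concentrates further from the null value, making rejection more likely.

It decreases.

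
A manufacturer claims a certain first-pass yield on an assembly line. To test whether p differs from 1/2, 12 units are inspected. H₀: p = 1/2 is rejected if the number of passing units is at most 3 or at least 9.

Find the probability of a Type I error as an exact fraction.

299/2048

The significance level is the null-hypothesis probability of the rejection region {≤3} ∪ {≥9}.
By symmetry, α = 2·P(S ≤ 3) = 2·(1 + 12 + 66 + 220)/4096 = 598/4096 = 299/2048.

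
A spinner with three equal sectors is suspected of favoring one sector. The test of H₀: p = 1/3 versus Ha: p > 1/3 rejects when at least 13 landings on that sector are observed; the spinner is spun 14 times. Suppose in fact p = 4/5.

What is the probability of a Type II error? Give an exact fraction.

Under the alternative p = 4/5, X ~ Binomial(14, 4/5); β is the probability the test does not reject, P(X < 13).
Summing C(14,j)·(4/5)^j·(1/5)^{14-j} for j = 0..12 gives 4895556073/6103515625.

4895556073/6103515625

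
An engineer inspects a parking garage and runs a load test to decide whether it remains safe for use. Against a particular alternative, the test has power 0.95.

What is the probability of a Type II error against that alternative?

0.05

Power = 1 − β, so β = 1 − 0.95 = 0.05.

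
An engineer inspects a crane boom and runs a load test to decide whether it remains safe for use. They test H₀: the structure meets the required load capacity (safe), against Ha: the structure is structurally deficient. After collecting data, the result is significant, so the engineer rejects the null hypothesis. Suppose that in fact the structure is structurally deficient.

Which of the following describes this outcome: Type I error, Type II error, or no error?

The test rejected a false H₀ — the decision matches the true state.

Neither — the decision is correct.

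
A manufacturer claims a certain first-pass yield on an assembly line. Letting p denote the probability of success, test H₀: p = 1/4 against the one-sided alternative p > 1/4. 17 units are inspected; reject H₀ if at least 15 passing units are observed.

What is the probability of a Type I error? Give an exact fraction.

319/4294967296

The Type I error probability is α = P(Y ≥ 15) computed under H₀, where Y ~ Binomial(17, 1/4).
P(Y ≥ 15) = Σ_{j=15}^{17} C(17,j)·(1/4)^j·(3/4)^{17-j} = 319/4294967296.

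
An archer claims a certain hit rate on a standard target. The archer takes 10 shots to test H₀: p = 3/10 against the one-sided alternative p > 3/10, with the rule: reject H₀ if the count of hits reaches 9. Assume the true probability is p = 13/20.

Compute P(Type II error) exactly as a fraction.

9359826552041/10240000000000

β = P(fail to reject H₀ | Ha true) = P(Y ≤ 8 | p = 13/20), Y ~ Binomial(10, 13/20).
Adding the binomial probabilities P(Y=0)+…+P(Y=8) at p = 13/20 gives 9359826552041/10240000000000.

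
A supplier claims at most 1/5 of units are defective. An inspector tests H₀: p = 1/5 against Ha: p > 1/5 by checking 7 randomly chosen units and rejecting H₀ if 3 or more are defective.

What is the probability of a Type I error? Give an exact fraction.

2313/15625

Under H₀, K ~ Binomial(7, 1/5); the Type I error rate is P(K ≥ 3).
Computing the lower-tail complement: 1 − 13312/15625 = 2313/15625.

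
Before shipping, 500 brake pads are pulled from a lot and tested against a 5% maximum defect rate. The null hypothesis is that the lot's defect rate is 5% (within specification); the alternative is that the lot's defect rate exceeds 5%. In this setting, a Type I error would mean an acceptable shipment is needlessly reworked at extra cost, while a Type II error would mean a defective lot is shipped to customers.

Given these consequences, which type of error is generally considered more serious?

The Type II consequence (a defective lot is shipped to customers) is more severe than the Type I consequence (an acceptable shipment is needlessly reworked at extra cost).

Type II error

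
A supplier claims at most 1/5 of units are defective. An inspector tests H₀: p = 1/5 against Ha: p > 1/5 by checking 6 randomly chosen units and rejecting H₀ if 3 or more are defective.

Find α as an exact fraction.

309/3125

Under H₀, Y ~ Binomial(6, 1/5); the Type I error rate is P(Y ≥ 3).
Via the complement, α = 1 − Σ_{j=0}^{2} C(6,j)(1/5)^j(4/5)^{6-j} = 309/3125.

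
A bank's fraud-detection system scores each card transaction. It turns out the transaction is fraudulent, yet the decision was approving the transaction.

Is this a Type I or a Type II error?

The null hypothesis here is that the transaction is legitimate.
'Approving the transaction' corresponds to failing to reject H₀.
H₀ was not rejected but H₀ is false — a Type II error (false negative).

Type II error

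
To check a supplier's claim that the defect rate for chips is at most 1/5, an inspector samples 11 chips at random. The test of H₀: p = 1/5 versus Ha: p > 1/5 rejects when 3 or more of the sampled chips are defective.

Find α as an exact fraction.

The significance level is the probability, assuming p = 1/5, of seeing 3 or more defectives in 11 draws.
Via the complement, α = 1 − Σ_{j=0}^{2} C(11,j)(1/5)^j(4/5)^{11-j} = 3736313/9765625.

3736313/9765625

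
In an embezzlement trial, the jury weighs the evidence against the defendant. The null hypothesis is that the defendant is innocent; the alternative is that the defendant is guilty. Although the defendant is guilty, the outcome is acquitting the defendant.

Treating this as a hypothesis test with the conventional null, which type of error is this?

'Acquitting the defendant' corresponds to failing to reject H₀.
H₀ was not rejected but H₀ is false — a Type II error (false negative).

Type II error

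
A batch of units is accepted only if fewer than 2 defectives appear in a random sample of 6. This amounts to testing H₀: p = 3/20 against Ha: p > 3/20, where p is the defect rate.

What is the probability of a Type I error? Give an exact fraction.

2861001/12800000

α = P(reject H₀ | H₀ true) = P(Y ≥ 2 | p = 3/20), Y ~ Binomial(6, 3/20).
α = 1 − P(Y ≤ 1) = 1 − 9938999/12800000 = 2861001/12800000.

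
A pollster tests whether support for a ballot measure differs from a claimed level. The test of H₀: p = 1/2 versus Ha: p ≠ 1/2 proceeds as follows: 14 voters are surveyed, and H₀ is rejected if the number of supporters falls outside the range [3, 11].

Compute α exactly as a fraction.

53/4096

The significance level is the null-hypothesis probability of the rejection region {≤2} ∪ {≥12}.
Each tail has probability (1 + 14 + 91)/16384; doubling gives α = 212/16384 = 53/4096.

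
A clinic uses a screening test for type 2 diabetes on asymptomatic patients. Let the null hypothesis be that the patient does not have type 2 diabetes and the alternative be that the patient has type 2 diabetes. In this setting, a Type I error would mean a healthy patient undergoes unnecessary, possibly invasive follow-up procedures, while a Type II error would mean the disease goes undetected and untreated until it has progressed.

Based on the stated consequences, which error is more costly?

The Type II consequence (the disease goes undetected and untreated until it has progressed) is more severe than the Type I consequence (a healthy patient undergoes unnecessary, possibly invasive follow-up procedures).

Type II error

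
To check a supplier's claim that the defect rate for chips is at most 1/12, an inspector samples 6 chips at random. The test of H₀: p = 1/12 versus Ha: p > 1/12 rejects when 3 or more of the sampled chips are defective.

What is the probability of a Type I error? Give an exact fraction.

Under H₀, Y ~ Binomial(6, 1/12); the Type I error rate is P(Y ≥ 3).
α = 1 − P(Y ≤ 2) = 1 − 1478741/1492992 = 14251/1492992.

14251/1492992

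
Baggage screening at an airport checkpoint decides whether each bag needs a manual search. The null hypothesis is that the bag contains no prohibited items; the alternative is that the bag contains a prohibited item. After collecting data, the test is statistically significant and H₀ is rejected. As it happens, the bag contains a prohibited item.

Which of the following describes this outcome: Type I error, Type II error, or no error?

The test rejected a false H₀ — the decision matches the true state.

Neither — the decision is correct.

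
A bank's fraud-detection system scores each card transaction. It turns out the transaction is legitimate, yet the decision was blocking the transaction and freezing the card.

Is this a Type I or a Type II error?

The null hypothesis here is that the transaction is legitimate.
'Blocking the transaction and freezing the card' corresponds to rejecting H₀.
H₀ was rejected but H₀ is true — a Type I error (false positive).

Type I error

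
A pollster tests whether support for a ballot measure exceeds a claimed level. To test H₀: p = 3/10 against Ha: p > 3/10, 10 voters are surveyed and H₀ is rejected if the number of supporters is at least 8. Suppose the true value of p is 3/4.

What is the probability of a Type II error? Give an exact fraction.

124363/262144

Under the alternative p = 3/4, S ~ Binomial(10, 3/4); β is the probability the test does not reject, P(S < 8).
Equivalently, β = 1 − P(S ≥ 8) = 124363/262144.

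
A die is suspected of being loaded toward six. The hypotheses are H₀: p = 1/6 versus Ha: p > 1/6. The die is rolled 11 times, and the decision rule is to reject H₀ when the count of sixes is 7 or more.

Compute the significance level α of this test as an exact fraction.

38051/60466176

Under H₀, X ~ Binomial(11, 1/6), and α = P(X ≥ 7).
P(X ≥ 7) = Σ_{j=7}^{11} C(11,j)·(1/6)^j·(5/6)^{11-j} = 38051/60466176.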